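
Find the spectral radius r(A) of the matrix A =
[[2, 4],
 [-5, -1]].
r(A) = sqrt(18) ≈ 4.2426

The eigenvalues of A are the roots of its characteristic polynomial. With M = A (coefficients from the trace and determinant):
  p(λ) = det(λ I - M) = λ^2 - λ + 18.
For λ^2 - λ + 18 the discriminant is -71. It is negative, so the roots are the complex-conjugate pair λ = 1/2 ± (sqrt(71)/2) i ≈ 0.5 ± 4.2131i. For a conjugate pair the product of the roots equals the constant term, so |λ|^2 = 18 and |λ| = sqrt(18) ≈ 4.2426.
Thus the eigenvalues (to 4 decimals) are 0.5 ± 4.2131i (modulus 4.2426). The spectral radius is the largest modulus: r(A) = sqrt(18) ≈ 4.2426. (Cross-check: r(A) ≤ ||A||_2 ≈ 6.1088; equality holds whenever A is normal, though it can also hold for some non-normal A.)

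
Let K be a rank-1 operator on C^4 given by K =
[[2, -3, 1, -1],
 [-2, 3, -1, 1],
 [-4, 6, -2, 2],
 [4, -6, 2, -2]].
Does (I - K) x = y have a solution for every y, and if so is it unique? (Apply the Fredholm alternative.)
(I - K) is singular (det(I - K) = 0, i.e. 1 ∈ sigma(K)). (I - K) x = y is solvable iff y ⊥ ker((I - K)^*) = span{(2, -3, 1, -1)}, i.e. iff 2y_1 - 3y_2 + y_3 - y_4 = 0. When solvable, the solutions are x = y + c·(1, -1, -2, 2), c arbitrary (ker(I - K) = span{(1, -1, -2, 2)}, dimension 1).

K has rank 1, so it is an outer product K = u v^T: every row of K is a multiple of one row vector. Reading off the entries, u = (1, -1, -2, 2) and v = (2, -3, 1, -1) (row i of K equals u_i·v^T). A rank-one matrix u v^T satisfies K u = u (v·u) and kills the (3)-dimensional subspace v^⊥, so its characteristic polynomial is lambda^3 (lambda - v·u) with v·u = tr K = 1. Hence the eigenvalues of I - K are 1 (multiplicity 3) and 1 - (1) = 0, so det(I - K) = 0. (Direct check: I - K =
[[-1, 3, -1, 1],
 [2, -2, 1, -1],
 [4, -6, 3, -2],
 [-4, 6, -2, 3]]
has determinant 0.) So 1 is an eigenvalue of K and (I - K) is not invertible. The finite-dimensional Fredholm alternative says: either (I - K) is invertible, or ker(I - K) ≠ {0} and then range(I - K) = ker((I - K)^*)^⊥, with dim ker(I - K) = dim ker((I - K)^*). We are in the second case, so we need both kernels. Kernel of I - K: (I - K) u = u - u (v·u) = u - u = 0, so ker(I - K) = span{u} = span{(1, -1, -2, 2)} (it is exactly 1-dimensional because rank(I - K) = 3). Kernel of the adjoint: K is real, so (I - K)^* = I - K^T = I - v u^T, and (I - v u^T) v = v - v (u·v) = 0; hence ker((I - K)^*) = span{v} = span{(2, -3, 1, -1)}. Therefore (I - K) x = y is solvable iff <y, v> = 0, i.e. iff 2y_1 - 3y_2 + y_3 - y_4 = 0. When this holds, K y = u (v·y) = 0, so (I - K) y = y and x = y is a particular solution; the full solution set is the line x = y + c·u = y + c·(1, -1, -2, 2), c ∈ C.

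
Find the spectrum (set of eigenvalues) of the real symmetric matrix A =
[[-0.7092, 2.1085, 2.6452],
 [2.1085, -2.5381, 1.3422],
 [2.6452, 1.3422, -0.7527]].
sigma(A) ≈ {-4, -3, 3}

A is real symmetric, so its spectrum consists of real eigenvalues. Expanding the characteristic polynomial of the displayed matrix gives
  det(λ I - A) = p(λ) = λ^3 + (4)λ^2 + (-9)λ + (-36).
Solving p(λ) = 0 yields eigenvalues ≈ -4, -3, 3. (A is shown rounded to 4 decimals, so these recover the underlying integer eigenvalues to within that precision.)
Verification: the trace of A = -4 equals the sum of eigenvalues -4, and det(A) ≈ 36.0004 matches the eigenvalue product 36.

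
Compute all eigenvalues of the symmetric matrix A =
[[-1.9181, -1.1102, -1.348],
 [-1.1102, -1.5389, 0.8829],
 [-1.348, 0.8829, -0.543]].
sigma(A) ≈ {-3, -2, 1}

A is real symmetric, so its spectrum consists of real eigenvalues. Expanding the characteristic polynomial of the displayed matrix gives
  det(λ I - A) = p(λ) = λ^3 + (4)λ^2 + (1)λ + (-6).
Solving p(λ) = 0 yields eigenvalues ≈ -3, -2, 1. (A is shown rounded to 4 decimals, so these recover the underlying integer eigenvalues to within that precision.)
Verification: the trace of A = -4 equals the sum of eigenvalues -4, and det(A) ≈ 6.0006 matches the eigenvalue product 6.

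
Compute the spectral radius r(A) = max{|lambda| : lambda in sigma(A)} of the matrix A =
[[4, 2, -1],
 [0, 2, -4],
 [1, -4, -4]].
r(A) = 6

The eigenvalues of A are the roots of its characteristic polynomial. With M = A (coefficients from the trace, the sum of principal 2x2 minors, and det A):
  p(λ) = det(λ I - M) = λ^3 - 2λ^2 - 31λ + 102.
By the rational root theorem any rational root is an integer divisor of 102. Testing λ = -6: p(-6) = -216 - 72 + 186 + 102 = 0, so λ = -6 is a root. Dividing out (λ + 6) leaves p(λ) = (λ + 6)(λ^2 - 8λ + 17). For λ^2 - 8λ + 17 the discriminant is -4. It is negative, so the roots are the complex-conjugate pair λ = 4 ± (sqrt(4)/2) i ≈ 4 ± 1i. For a conjugate pair the product of the roots equals the constant term, so |λ|^2 = 17 and |λ| = sqrt(17) ≈ 4.1231.
Thus the eigenvalues (to 4 decimals) are 4 ± 1i (modulus 4.1231); -6 (modulus 6). The spectral radius is the largest modulus: r(A) = 6. (Cross-check: r(A) ≤ ||A||_2 ≈ 6.1351; equality holds whenever A is normal, though it can also hold for some non-normal A.)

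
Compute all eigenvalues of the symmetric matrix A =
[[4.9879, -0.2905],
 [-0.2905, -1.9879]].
sigma(A) ≈ {-2, 5}

A is real symmetric, so its spectrum consists of real eigenvalues. Expanding the characteristic polynomial of the displayed matrix gives
  det(λ I - A) = p(λ) = λ^2 + (-3)λ + (-10).
Solving p(λ) = 0 yields eigenvalues ≈ -2, 5. (A is shown rounded to 4 decimals, so these recover the underlying integer eigenvalues to within that precision.)
Verification: the trace of A = 3 equals the sum of eigenvalues 3, and det(A) ≈ -9.9998 matches the eigenvalue product -10.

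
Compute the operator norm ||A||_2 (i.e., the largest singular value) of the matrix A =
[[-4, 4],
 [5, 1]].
||A||_2 = sqrt((58 + sqrt(1060))/2) ≈ 6.729 (= sqrt(largest eigenvalue of A^T A))

||A||_2 = sigma_max(A) = sqrt(lambda_max(A^T A)). Form the symmetric matrix M = A^T A =
[[41, -11],
 [-11, 17]].
Its characteristic polynomial (trace, determinant of M give the coefficients) is
  p(λ) = det(λ I - M) = λ^2 - 58λ + 576.
For λ^2 - 58λ + 576 the discriminant is 1060. It is nonnegative but not a perfect square, so the roots are real and irrational: λ = (58 ± sqrt(1060))/2 ≈ 45.2788, 12.7212.
So the eigenvalues of A^T A are ≈ 12.7212, 45.2788 (all ≥ 0, as they must be for A^T A). The largest is λ_max = (58 + sqrt(1060))/2 ≈ 45.2788, hence ||A||_2 = sqrt(λ_max) = sqrt((58 + sqrt(1060))/2) ≈ 6.729.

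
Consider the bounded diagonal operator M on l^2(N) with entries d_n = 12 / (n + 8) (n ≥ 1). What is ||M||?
||M|| = 4/3 (attained at n = 1)

For M diagonal, ||M|| = sup_n |d_n| = sup_n 12/(n + 8). This is positive and strictly decreasing in n, so the supremum is attained at n = 1: d_1 = 12/(1 + 8) = 4/3. Hence ||M|| = 4/3.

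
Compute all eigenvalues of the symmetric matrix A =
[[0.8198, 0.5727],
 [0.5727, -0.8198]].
sigma(A) ≈ {-1, 1}

A is real symmetric, so its spectrum consists of real eigenvalues. Expanding the characteristic polynomial of the displayed matrix gives
  det(λ I - A) = p(λ) = λ^2 + (0)λ + (-1).
Solving p(λ) = 0 yields eigenvalues ≈ -1, 1. (A is shown rounded to 4 decimals, so these recover the underlying integer eigenvalues to within that precision.)
Verification: the trace of A = 0 equals the sum of eigenvalues 0, and det(A) ≈ -1.0001 matches the eigenvalue product -1.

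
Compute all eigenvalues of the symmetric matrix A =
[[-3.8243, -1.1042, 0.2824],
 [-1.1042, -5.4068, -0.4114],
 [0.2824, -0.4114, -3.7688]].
sigma(A) ≈ {-6, -4, -3}

A is real symmetric, so its spectrum consists of real eigenvalues. Expanding the characteristic polynomial of the displayed matrix gives
  det(λ I - A) = p(λ) = λ^3 + (13)λ^2 + (54)λ + (71.9982).
Solving p(λ) = 0 yields eigenvalues ≈ -6, -4, -3. (A is shown rounded to 4 decimals, so these recover the underlying integer eigenvalues to within that precision.)
Verification: the trace of A = -13 equals the sum of eigenvalues -13, and det(A) ≈ -71.9982 matches the eigenvalue product -72.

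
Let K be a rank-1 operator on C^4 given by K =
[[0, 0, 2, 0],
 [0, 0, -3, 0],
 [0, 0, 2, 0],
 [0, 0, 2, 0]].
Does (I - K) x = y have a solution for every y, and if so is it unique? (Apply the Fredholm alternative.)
(I - K) is invertible (det(I - K) = -1 ≠ 0), so for every y in C^4 the equation (I - K) x = y has a unique solution.

K has rank 1, so it is an outer product K = u v^T: every row of K is a multiple of one row vector. Reading off the entries, u = (-2, 3, -2, -2) and v = (0, 0, -1, 0) (row i of K equals u_i·v^T). A rank-one matrix u v^T satisfies K u = u (v·u) and kills the (3)-dimensional subspace v^⊥, so its characteristic polynomial is lambda^3 (lambda - v·u) with v·u = tr K = 2. Hence the eigenvalues of I - K are 1 (multiplicity 3) and 1 - (2) = -1, so det(I - K) = -1. (Direct check: I - K =
[[1, 0, -2, 0],
 [0, 1, 3, 0],
 [0, 0, -1, 0],
 [0, 0, -2, 1]]
has determinant -1.) The finite-dimensional Fredholm alternative says: either (I - K) is invertible, or ker(I - K) ≠ {0} and then range(I - K) = ker((I - K)^*)^⊥, with dim ker(I - K) = dim ker((I - K)^*). Since det(I - K) ≠ 0, 1 is not an eigenvalue of K and ker(I - K) = {0}, so we are in the first case: for every y there is a unique x = (I - K)^(-1) y. Explicitly, by the Sherman–Morrison formula, (I - u v^T)^(-1) = I + u v^T/(1 - v·u), i.e. (I - K)^(-1) = I - K.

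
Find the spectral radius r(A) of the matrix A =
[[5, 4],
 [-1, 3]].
r(A) = sqrt(19) ≈ 4.3589

The eigenvalues of A are the roots of its characteristic polynomial. With M = A (coefficients from the trace and determinant):
  p(λ) = det(λ I - M) = λ^2 - 8λ + 19.
For λ^2 - 8λ + 19 the discriminant is -12. It is negative, so the roots are the complex-conjugate pair λ = 4 ± (sqrt(12)/2) i ≈ 4 ± 1.7321i. For a conjugate pair the product of the roots equals the constant term, so |λ|^2 = 19 and |λ| = sqrt(19) ≈ 4.3589.
Thus the eigenvalues (to 4 decimals) are 4 ± 1.7321i (modulus 4.3589). The spectral radius is the largest modulus: r(A) = sqrt(19) ≈ 4.3589. (Cross-check: r(A) ≤ ||A||_2 ≈ 6.5198; equality holds whenever A is normal, though it can also hold for some non-normal A.)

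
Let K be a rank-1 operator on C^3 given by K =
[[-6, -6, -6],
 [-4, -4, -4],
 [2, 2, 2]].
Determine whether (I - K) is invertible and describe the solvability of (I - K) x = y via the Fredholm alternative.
(I - K) is invertible (det(I - K) = 9 ≠ 0), so for every y in C^3 the equation (I - K) x = y has a unique solution.

K has rank 1, so it is an outer product K = u v^T: every row of K is a multiple of one row vector. Reading off the entries, u = (-3, -2, 1) and v = (2, 2, 2) (row i of K equals u_i·v^T). A rank-one matrix u v^T satisfies K u = u (v·u) and kills the (2)-dimensional subspace v^⊥, so its characteristic polynomial is lambda^2 (lambda - v·u) with v·u = tr K = -8. Hence the eigenvalues of I - K are 1 (multiplicity 2) and 1 - (-8) = 9, so det(I - K) = 9. (Direct check: I - K =
[[7, 6, 6],
 [4, 5, 4],
 [-2, -2, -1]]
has determinant 9.) The finite-dimensional Fredholm alternative says: either (I - K) is invertible, or ker(I - K) ≠ {0} and then range(I - K) = ker((I - K)^*)^⊥, with dim ker(I - K) = dim ker((I - K)^*). Since det(I - K) ≠ 0, 1 is not an eigenvalue of K and ker(I - K) = {0}, so we are in the first case: for every y there is a unique x = (I - K)^(-1) y. Explicitly, by the Sherman–Morrison formula, (I - u v^T)^(-1) = I + u v^T/(1 - v·u), i.e. (I - K)^(-1) = I + K/(9).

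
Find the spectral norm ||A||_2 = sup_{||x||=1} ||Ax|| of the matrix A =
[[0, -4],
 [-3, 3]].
||A||_2 = sqrt((34 + sqrt(580))/2) ≈ 5.389 (= sqrt(largest eigenvalue of A^T A))

||A||_2 = sigma_max(A) = sqrt(lambda_max(A^T A)). Form the symmetric matrix M = A^T A =
[[9, -9],
 [-9, 25]].
Its characteristic polynomial (trace, determinant of M give the coefficients) is
  p(λ) = det(λ I - M) = λ^2 - 34λ + 144.
For λ^2 - 34λ + 144 the discriminant is 580. It is nonnegative but not a perfect square, so the roots are real and irrational: λ = (34 ± sqrt(580))/2 ≈ 29.0416, 4.9584.
So the eigenvalues of A^T A are ≈ 4.9584, 29.0416 (all ≥ 0, as they must be for A^T A). The largest is λ_max = (34 + sqrt(580))/2 ≈ 29.0416, hence ||A||_2 = sqrt(λ_max) = sqrt((34 + sqrt(580))/2) ≈ 5.389.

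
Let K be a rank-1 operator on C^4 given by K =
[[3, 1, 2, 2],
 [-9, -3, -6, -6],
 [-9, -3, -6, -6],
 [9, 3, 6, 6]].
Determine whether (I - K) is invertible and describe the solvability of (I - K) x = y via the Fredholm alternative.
(I - K) is invertible (det(I - K) = 1 ≠ 0), so for every y in C^4 the equation (I - K) x = y has a unique solution.

K has rank 1, so it is an outer product K = u v^T: every row of K is a multiple of one row vector. Reading off the entries, u = (-1, 3, 3, -3) and v = (-3, -1, -2, -2) (row i of K equals u_i·v^T). A rank-one matrix u v^T satisfies K u = u (v·u) and kills the (3)-dimensional subspace v^⊥, so its characteristic polynomial is lambda^3 (lambda - v·u) with v·u = tr K = 0. Hence the eigenvalues of I - K are 1 (multiplicity 3) and 1 - (0) = 1, so det(I - K) = 1. (Direct check: I - K =
[[-2, -1, -2, -2],
 [9, 4, 6, 6],
 [9, 3, 7, 6],
 [-9, -3, -6, -5]]
has determinant 1.) The finite-dimensional Fredholm alternative says: either (I - K) is invertible, or ker(I - K) ≠ {0} and then range(I - K) = ker((I - K)^*)^⊥, with dim ker(I - K) = dim ker((I - K)^*). Since det(I - K) ≠ 0, 1 is not an eigenvalue of K and ker(I - K) = {0}, so we are in the first case: for every y there is a unique x = (I - K)^(-1) y. Explicitly, by the Sherman–Morrison formula, (I - u v^T)^(-1) = I + u v^T/(1 - v·u), i.e. (I - K)^(-1) = I + K.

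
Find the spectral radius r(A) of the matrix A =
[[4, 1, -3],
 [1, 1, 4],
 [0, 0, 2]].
r(A) = (5 + sqrt(13))/2 ≈ 4.3028

The eigenvalues of A are the roots of its characteristic polynomial. With M = A (coefficients from the trace, the sum of principal 2x2 minors, and det A):
  p(λ) = det(λ I - M) = λ^3 - 7λ^2 + 13λ - 6.
By the rational root theorem any rational root is an integer divisor of 6. Testing λ = 2: p(2) = 8 - 28 + 26 - 6 = 0, so λ = 2 is a root. Dividing out (λ - 2) leaves p(λ) = (λ - 2)(λ^2 - 5λ + 3). For λ^2 - 5λ + 3 the discriminant is 13. It is nonnegative but not a perfect square, so the roots are real and irrational: λ = (5 ± sqrt(13))/2 ≈ 4.3028, 0.6972.
Thus the eigenvalues (to 4 decimals) are 4.3028 (modulus 4.3028); 0.6972 (modulus 0.6972); 2 (modulus 2). The spectral radius is the largest modulus: r(A) = (5 + sqrt(13))/2 ≈ 4.3028. (Cross-check: r(A) ≤ ||A||_2 ≈ 5.7498; equality holds whenever A is normal, though it can also hold for some non-normal A.)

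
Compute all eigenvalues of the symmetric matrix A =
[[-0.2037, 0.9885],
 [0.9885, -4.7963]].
sigma(A) ≈ {-5, 0}

A is real symmetric, so its spectrum consists of real eigenvalues. Expanding the characteristic polynomial of the displayed matrix gives
  det(λ I - A) = p(λ) = λ^2 + (5)λ + (0).
Solving p(λ) = 0 yields eigenvalues ≈ -5, 0. (A is shown rounded to 4 decimals, so these recover the underlying integer eigenvalues to within that precision.)
Verification: the trace of A = -5 equals the sum of eigenvalues -5, and det(A) ≈ -0.0001 matches the eigenvalue product 0.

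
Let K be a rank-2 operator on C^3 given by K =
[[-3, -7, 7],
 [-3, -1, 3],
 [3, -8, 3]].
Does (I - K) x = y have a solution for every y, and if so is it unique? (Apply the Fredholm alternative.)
(I - K) is invertible (det(I - K) = -25 ≠ 0), so for every y in C^3 the equation (I - K) x = y has a unique solution.

K has rank 2 and factors as K = U V^T = u1 v1^T + u2 v2^T with u1 = (-2, 0, -3), v1 = (-3, 2, 1), u2 = (-3, -1, -2), v2 = (3, 1, -3) (multiplying out reproduces the displayed K). The nonzero eigenvalues of U V^T coincide with those of the 2 x 2 matrix G = V^T U = [[v1·u1, v1·u2], [v2·u1, v2·u2]] = [[3, 5], [3, -4]], and by the Sylvester determinant identity det(I_3 - U V^T) = det(I_2 - V^T U) = det([[-2, -5], [-3, 5]]) = (-2)(5) - (-5)(-3) = -25. (Direct check: I - K =
[[4, 7, -7],
 [3, 2, -3],
 [-3, 8, -2]]
has determinant -25.) The finite-dimensional Fredholm alternative says: either (I - K) is invertible, or ker(I - K) ≠ {0} and then range(I - K) = ker((I - K)^*)^⊥, with dim ker(I - K) = dim ker((I - K)^*). Since det(I - K) ≠ 0, 1 is not an eigenvalue of K and ker(I - K) = {0}, so we are in the first case: for every y there is a unique x = (I - K)^(-1) y. (Explicitly, by the Woodbury identity, (I - U V^T)^(-1) = I + U (I_2 - G)^(-1) V^T.)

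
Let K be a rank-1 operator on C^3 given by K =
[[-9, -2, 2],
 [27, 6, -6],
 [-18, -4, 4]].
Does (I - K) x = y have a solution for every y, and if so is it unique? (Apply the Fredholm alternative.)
(I - K) is singular (det(I - K) = 0, i.e. 1 ∈ sigma(K)). (I - K) x = y is solvable iff y ⊥ ker((I - K)^*) = span{(-9, -2, 2)}, i.e. iff -9y_1 - 2y_2 + 2y_3 = 0. When solvable, the solutions are x = y + c·(1, -3, 2), c arbitrary (ker(I - K) = span{(1, -3, 2)}, dimension 1).

K has rank 1, so it is an outer product K = u v^T: every row of K is a multiple of one row vector. Reading off the entries, u = (1, -3, 2) and v = (-9, -2, 2) (row i of K equals u_i·v^T). A rank-one matrix u v^T satisfies K u = u (v·u) and kills the (2)-dimensional subspace v^⊥, so its characteristic polynomial is lambda^2 (lambda - v·u) with v·u = tr K = 1. Hence the eigenvalues of I - K are 1 (multiplicity 2) and 1 - (1) = 0, so det(I - K) = 0. (Direct check: I - K =
[[10, 2, -2],
 [-27, -5, 6],
 [18, 4, -3]]
has determinant 0.) So 1 is an eigenvalue of K and (I - K) is not invertible. The finite-dimensional Fredholm alternative says: either (I - K) is invertible, or ker(I - K) ≠ {0} and then range(I - K) = ker((I - K)^*)^⊥, with dim ker(I - K) = dim ker((I - K)^*). We are in the second case, so we need both kernels. Kernel of I - K: (I - K) u = u - u (v·u) = u - u = 0, so ker(I - K) = span{u} = span{(1, -3, 2)} (it is exactly 1-dimensional because rank(I - K) = 2). Kernel of the adjoint: K is real, so (I - K)^* = I - K^T = I - v u^T, and (I - v u^T) v = v - v (u·v) = 0; hence ker((I - K)^*) = span{v} = span{(-9, -2, 2)}. Therefore (I - K) x = y is solvable iff <y, v> = 0, i.e. iff -9y_1 - 2y_2 + 2y_3 = 0. When this holds, K y = u (v·y) = 0, so (I - K) y = y and x = y is a particular solution; the full solution set is the line x = y + c·u = y + c·(1, -3, 2), c ∈ C.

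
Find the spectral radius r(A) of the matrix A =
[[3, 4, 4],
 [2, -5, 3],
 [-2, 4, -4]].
r(A) = 8

The eigenvalues of A are the roots of its characteristic polynomial. With M = A (coefficients from the trace, the sum of principal 2x2 minors, and det A):
  p(λ) = det(λ I - M) = λ^3 + 6λ^2 - 19λ - 24.
By the rational root theorem any rational root is an integer divisor of 24. Testing λ = -8: p(-8) = -512 + 384 + 152 - 24 = 0, so λ = -8 is a root. Dividing out (λ + 8) leaves p(λ) = (λ + 8)(λ^2 - 2λ - 3). For λ^2 - 2λ - 3 the discriminant is 16. It is a perfect square (4^2), so the roots are rational: λ = (2 ± 4)/2 = 3, -1.
Thus the eigenvalues (to 4 decimals) are 3 (modulus 3); -1 (modulus 1); -8 (modulus 8). The spectral radius is the largest modulus: r(A) = 8. (Cross-check: r(A) ≤ ||A||_2 ≈ 8.5587; equality holds whenever A is normal, though it can also hold for some non-normal A.)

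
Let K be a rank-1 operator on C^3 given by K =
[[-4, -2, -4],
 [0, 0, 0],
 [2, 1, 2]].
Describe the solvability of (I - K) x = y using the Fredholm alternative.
(I - K) is invertible (det(I - K) = 3 ≠ 0), so for every y in C^3 the equation (I - K) x = y has a unique solution.

K has rank 1, so it is an outer product K = u v^T: every row of K is a multiple of one row vector. Reading off the entries, u = (2, 0, -1) and v = (-2, -1, -2) (row i of K equals u_i·v^T). A rank-one matrix u v^T satisfies K u = u (v·u) and kills the (2)-dimensional subspace v^⊥, so its characteristic polynomial is lambda^2 (lambda - v·u) with v·u = tr K = -2. Hence the eigenvalues of I - K are 1 (multiplicity 2) and 1 - (-2) = 3, so det(I - K) = 3. (Direct check: I - K =
[[5, 2, 4],
 [0, 1, 0],
 [-2, -1, -1]]
has determinant 3.) The finite-dimensional Fredholm alternative says: either (I - K) is invertible, or ker(I - K) ≠ {0} and then range(I - K) = ker((I - K)^*)^⊥, with dim ker(I - K) = dim ker((I - K)^*). Since det(I - K) ≠ 0, 1 is not an eigenvalue of K and ker(I - K) = {0}, so we are in the first case: for every y there is a unique x = (I - K)^(-1) y. Explicitly, by the Sherman–Morrison formula, (I - u v^T)^(-1) = I + u v^T/(1 - v·u), i.e. (I - K)^(-1) = I + K/(3).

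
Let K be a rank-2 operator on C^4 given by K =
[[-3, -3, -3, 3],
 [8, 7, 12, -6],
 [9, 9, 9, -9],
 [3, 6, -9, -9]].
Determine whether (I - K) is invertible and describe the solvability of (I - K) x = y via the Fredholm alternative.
(I - K) is invertible (det(I - K) = -216 ≠ 0), so for every y in C^4 the equation (I - K) x = y has a unique solution.

K has rank 2 and factors as K = U V^T = u1 v1^T + u2 v2^T with u1 = (-1, 3, 3, 0), v1 = (3, 3, 3, -3), u2 = (0, -1, 0, 3), v2 = (1, 2, -3, -3) (multiplying out reproduces the displayed K). The nonzero eigenvalues of U V^T coincide with those of the 2 x 2 matrix G = V^T U = [[v1·u1, v1·u2], [v2·u1, v2·u2]] = [[15, -12], [-4, -11]], and by the Sylvester determinant identity det(I_4 - U V^T) = det(I_2 - V^T U) = det([[-14, 12], [4, 12]]) = (-14)(12) - (12)(4) = -216. (Direct check: I - K =
[[4, 3, 3, -3],
 [-8, -6, -12, 6],
 [-9, -9, -8, 9],
 [-3, -6, 9, 10]]
has determinant -216.) The finite-dimensional Fredholm alternative says: either (I - K) is invertible, or ker(I - K) ≠ {0} and then range(I - K) = ker((I - K)^*)^⊥, with dim ker(I - K) = dim ker((I - K)^*). Since det(I - K) ≠ 0, 1 is not an eigenvalue of K and ker(I - K) = {0}, so we are in the first case: for every y there is a unique x = (I - K)^(-1) y. (Explicitly, by the Woodbury identity, (I - U V^T)^(-1) = I + U (I_2 - G)^(-1) V^T.)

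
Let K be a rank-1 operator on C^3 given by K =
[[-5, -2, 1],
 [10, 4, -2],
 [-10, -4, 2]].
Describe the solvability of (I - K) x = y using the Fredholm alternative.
(I - K) is singular (det(I - K) = 0, i.e. 1 ∈ sigma(K)). (I - K) x = y is solvable iff y ⊥ ker((I - K)^*) = span{(-5, -2, 1)}, i.e. iff -5y_1 - 2y_2 + y_3 = 0. When solvable, the solutions are x = y + c·(1, -2, 2), c arbitrary (ker(I - K) = span{(1, -2, 2)}, dimension 1).

K has rank 1, so it is an outer product K = u v^T: every row of K is a multiple of one row vector. Reading off the entries, u = (1, -2, 2) and v = (-5, -2, 1) (row i of K equals u_i·v^T). A rank-one matrix u v^T satisfies K u = u (v·u) and kills the (2)-dimensional subspace v^⊥, so its characteristic polynomial is lambda^2 (lambda - v·u) with v·u = tr K = 1. Hence the eigenvalues of I - K are 1 (multiplicity 2) and 1 - (1) = 0, so det(I - K) = 0. (Direct check: I - K =
[[6, 2, -1],
 [-10, -3, 2],
 [10, 4, -1]]
has determinant 0.) So 1 is an eigenvalue of K and (I - K) is not invertible. The finite-dimensional Fredholm alternative says: either (I - K) is invertible, or ker(I - K) ≠ {0} and then range(I - K) = ker((I - K)^*)^⊥, with dim ker(I - K) = dim ker((I - K)^*). We are in the second case, so we need both kernels. Kernel of I - K: (I - K) u = u - u (v·u) = u - u = 0, so ker(I - K) = span{u} = span{(1, -2, 2)} (it is exactly 1-dimensional because rank(I - K) = 2). Kernel of the adjoint: K is real, so (I - K)^* = I - K^T = I - v u^T, and (I - v u^T) v = v - v (u·v) = 0; hence ker((I - K)^*) = span{v} = span{(-5, -2, 1)}. Therefore (I - K) x = y is solvable iff <y, v> = 0, i.e. iff -5y_1 - 2y_2 + y_3 = 0. When this holds, K y = u (v·y) = 0, so (I - K) y = y and x = y is a particular solution; the full solution set is the line x = y + c·u = y + c·(1, -2, 2), c ∈ C.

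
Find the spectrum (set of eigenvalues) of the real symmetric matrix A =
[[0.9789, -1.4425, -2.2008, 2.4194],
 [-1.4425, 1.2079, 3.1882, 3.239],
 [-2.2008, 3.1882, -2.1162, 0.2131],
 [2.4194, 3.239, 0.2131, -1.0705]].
sigma(A) ≈ {-5, -4, 3, 5}

A is real symmetric, so its spectrum consists of real eigenvalues. Expanding the characteristic polynomial of the displayed matrix gives
  det(λ I - A) = p(λ) = λ^4 + (1)λ^3 + (-37)λ^2 + (-24.998)λ + (299.9984).
Solving p(λ) = 0 yields eigenvalues ≈ -5, -4, 3, 5. (A is shown rounded to 4 decimals, so these recover the underlying integer eigenvalues to within that precision.)
Verification: the trace of A = -1 equals the sum of eigenvalues -1, and det(A) ≈ 299.9984 matches the eigenvalue product 300.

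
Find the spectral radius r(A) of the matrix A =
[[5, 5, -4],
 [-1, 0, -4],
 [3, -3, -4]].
r(A) ≈ 5.9031

The eigenvalues of A are the roots of its characteristic polynomial. With M = A (coefficients from the trace, the sum of principal 2x2 minors, and det A):
  p(λ) = det(λ I - M) = λ^3 - λ^2 - 15λ + 152.
No integer candidate from the rational root theorem (±divisors of 152) is a root, so the roots are irrational. The cubic discriminant is Δ = -568435 < 0, so there is one real root and a complex-conjugate pair. p(-6) = -10 and p(-5) = 77 have opposite signs, so a root lies in (-6, -5); Newton's method refines it to λ ≈ -5.9031. Dividing out (λ - (-5.9031)) leaves approximately λ^2 - 6.9031λ + 25.7493. For λ^2 - 6.9031λ + 25.7493 the discriminant is -55.3449. It is negative, so the remaining roots are the complex-conjugate pair λ ≈ 3.4515 ± 3.7197i. Their product equals the constant term, so |λ|^2 ≈ 25.7493 and |λ| ≈ 5.0744.
Thus the eigenvalues (to 4 decimals) are -5.9031 (modulus 5.9031); 3.4515 ± 3.7197i (modulus 5.0744). The spectral radius is the largest modulus: r(A) ≈ 5.9031. (Cross-check: r(A) ≤ ||A||_2 ≈ 8.7497; equality holds whenever A is normal, though it can also hold for some non-normal A.)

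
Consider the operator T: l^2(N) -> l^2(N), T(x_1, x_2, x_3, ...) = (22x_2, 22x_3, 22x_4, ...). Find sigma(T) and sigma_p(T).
sigma(T) = closed disk {z in C : |z| ≤ 22}; sigma_p(T) = open disk {z in C : |z| < 22}

Note T = 22·V where V is the unit left shift (V x)_k = x_{k+1}; so sigma(T) = 22·sigma(V) and ||T|| = 22||V||. ||T x||^2 = 484sum_{k≥2} |x_k|^2 ≤ 484||x||^2, with equality on {x : x_1 = 0}, so ||T|| = 22. For any lambda with |lambda| < 22, set r = lambda/22 (|r| < 1); the vector x = (1, r, r^2, ...) is in l^2 and satisfies T x = 22(r, r^2, ...) = lambda x, so lambda is an eigenvalue. On the boundary |lambda| = 22 the geometric series diverges, so no l^2 eigenvector exists, but these lambda lie in the approximate point spectrum. Hence sigma(T) is the closed disk of radius 22 and sigma_p(T) is the open disk.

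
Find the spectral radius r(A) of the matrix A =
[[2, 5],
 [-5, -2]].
r(A) = sqrt(21) ≈ 4.5826

The eigenvalues of A are the roots of its characteristic polynomial. With M = A (coefficients from the trace and determinant):
  p(λ) = det(λ I - M) = λ^2 + 21.
For λ^2 + 21 the discriminant is -84. It is negative, so the roots are the complex-conjugate pair λ = 0 ± (sqrt(84)/2) i ≈ 0 ± 4.5826i. For a conjugate pair the product of the roots equals the constant term, so |λ|^2 = 21 and |λ| = sqrt(21) ≈ 4.5826.
Thus the eigenvalues (to 4 decimals) are 0 ± 4.5826i (modulus 4.5826). The spectral radius is the largest modulus: r(A) = sqrt(21) ≈ 4.5826. (Cross-check: r(A) ≤ ||A||_2 ≈ 7; equality holds whenever A is normal, though it can also hold for some non-normal A.)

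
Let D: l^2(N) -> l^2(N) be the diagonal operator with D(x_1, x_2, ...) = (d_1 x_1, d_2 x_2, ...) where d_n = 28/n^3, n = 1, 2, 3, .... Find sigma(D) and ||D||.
sigma(D) = {28/n^3 : n ≥ 1} ∪ {0}; ||D|| = 28

A bounded diagonal operator on l^2 with diagonal entries d_n has spectrum equal to the closure of {d_n : n ≥ 1}: every d_n is an eigenvalue (with eigenvector e_n), so {d_n} ⊂ sigma(D); the spectrum is closed, so its closure is too; and for lambda not in the closure, (D - lambda I) has bounded inverse (the diagonal entries 1/(d_n - lambda) are bounded). For our sequence d_n = 28/n^3, n = 1, 2, 3, ...:
  - {d_n} = {28/n^3 : n ≥ 1}; the only limit point is 0
  - closure = {28/n^3 : n ≥ 1} ∪ {0}
For the norm: a diagonal operator has ||D|| = sup_n |d_n|. Here d_n = 28/n^3 is positive and decreasing, so sup_n |d_n| = d_1 = 28. So ||D|| = 28.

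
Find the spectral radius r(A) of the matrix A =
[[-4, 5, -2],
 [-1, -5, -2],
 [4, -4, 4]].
r(A) ≈ 5.5542

The eigenvalues of A are the roots of its characteristic polynomial. With M = A (coefficients from the trace, the sum of principal 2x2 minors, and det A):
  p(λ) = det(λ I - M) = λ^3 + 5λ^2 - 11λ - 44.
No integer candidate from the rational root theorem (±divisors of 44) is a root, so the roots are irrational. The cubic discriminant is Δ = 21637 > 0, so there are three distinct real roots. p(-6) = -14 and p(-5) = 11 have opposite signs, so a root lies in (-6, -5); Newton's method refines it to λ ≈ -5.5542. p(-3) = 7 and p(-2) = -10 have opposite signs, so a root lies in (-3, -2); Newton's method refines it to λ ≈ -2.5511. p(3) = -5 and p(4) = 56 have opposite signs, so a root lies in (3, 4); Newton's method refines it to λ ≈ 3.1053. Check (Vieta): the three roots sum to -5, matching tr M = -5.
Thus the eigenvalues (to 4 decimals) are -5.5542 (modulus 5.5542); -2.5511 (modulus 2.5511); 3.1053 (modulus 3.1053). The spectral radius is the largest modulus: r(A) ≈ 5.5542. (Cross-check: r(A) ≤ ||A||_2 ≈ 9.7615; equality holds whenever A is normal, though it can also hold for some non-normal A.)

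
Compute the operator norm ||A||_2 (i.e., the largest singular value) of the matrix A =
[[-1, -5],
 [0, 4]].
||A||_2 = sqrt((42 + sqrt(1700))/2) ≈ 6.451 (= sqrt(largest eigenvalue of A^T A))

||A||_2 = sigma_max(A) = sqrt(lambda_max(A^T A)). Form the symmetric matrix M = A^T A =
[[1, 5],
 [5, 41]].
Its characteristic polynomial (trace, determinant of M give the coefficients) is
  p(λ) = det(λ I - M) = λ^2 - 42λ + 16.
For λ^2 - 42λ + 16 the discriminant is 1700. It is nonnegative but not a perfect square, so the roots are real and irrational: λ = (42 ± sqrt(1700))/2 ≈ 41.6155, 0.3845.
So the eigenvalues of A^T A are ≈ 0.3845, 41.6155 (all ≥ 0, as they must be for A^T A). The largest is λ_max = (42 + sqrt(1700))/2 ≈ 41.6155, hence ||A||_2 = sqrt(λ_max) = sqrt((42 + sqrt(1700))/2) ≈ 6.451.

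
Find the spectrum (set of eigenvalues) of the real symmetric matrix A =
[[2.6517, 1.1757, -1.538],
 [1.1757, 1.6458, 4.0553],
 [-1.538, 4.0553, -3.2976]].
sigma(A) ≈ {-6, 3, 4}

A is real symmetric, so its spectrum consists of real eigenvalues. Expanding the characteristic polynomial of the displayed matrix gives
  det(λ I - A) = p(λ) = λ^3 + (-1)λ^2 + (-30)λ + (72).
Solving p(λ) = 0 yields eigenvalues ≈ -6, 3, 4. (A is shown rounded to 4 decimals, so these recover the underlying integer eigenvalues to within that precision.)
Verification: the trace of A = 1 equals the sum of eigenvalues 1, and det(A) ≈ -72.0004 matches the eigenvalue product -72.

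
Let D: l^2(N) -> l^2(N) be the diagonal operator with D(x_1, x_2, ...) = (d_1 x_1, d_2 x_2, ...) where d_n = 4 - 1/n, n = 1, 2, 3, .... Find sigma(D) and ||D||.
sigma(D) = {4 - 1/n : n ≥ 1} ∪ {4}; ||D|| = 4

A bounded diagonal operator on l^2 with diagonal entries d_n has spectrum equal to the closure of {d_n : n ≥ 1}: every d_n is an eigenvalue (with eigenvector e_n), so {d_n} ⊂ sigma(D); the spectrum is closed, so its closure is too; and for lambda not in the closure, (D - lambda I) has bounded inverse (the diagonal entries 1/(d_n - lambda) are bounded). For our sequence d_n = 4 - 1/n, n = 1, 2, 3, ...:
  - {d_n} = {4 - 1/n : n ≥ 1}; the only limit point is 4
  - closure = {4 - 1/n : n ≥ 1} ∪ {4}
For the norm: a diagonal operator has ||D|| = sup_n |d_n|. Here d_n = 4 - 1/n increases monotonically from d_1 = 3 toward 4, with all terms in [3, 4); so sup_n |d_n| = 4 (the supremum is the limit, not attained). So ||D|| = 4.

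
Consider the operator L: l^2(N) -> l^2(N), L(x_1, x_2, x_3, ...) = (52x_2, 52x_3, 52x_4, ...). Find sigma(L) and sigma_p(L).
sigma(L) = closed disk {z in C : |z| ≤ 52}; sigma_p(L) = open disk {z in C : |z| < 52}

Note L = 52·V where V is the unit left shift (V x)_k = x_{k+1}; so sigma(L) = 52·sigma(V) and ||L|| = 52||V||. ||L x||^2 = 2704sum_{k≥2} |x_k|^2 ≤ 2704||x||^2, with equality on {x : x_1 = 0}, so ||L|| = 52. For any lambda with |lambda| < 52, set r = lambda/52 (|r| < 1); the vector x = (1, r, r^2, ...) is in l^2 and satisfies L x = 52(r, r^2, ...) = lambda x, so lambda is an eigenvalue. On the boundary |lambda| = 52 the geometric series diverges, so no l^2 eigenvector exists, but these lambda lie in the approximate point spectrum. Hence sigma(L) is the closed disk of radius 52 and sigma_p(L) is the open disk.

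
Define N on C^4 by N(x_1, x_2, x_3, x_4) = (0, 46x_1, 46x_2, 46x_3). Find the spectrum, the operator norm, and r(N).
sigma(N) = {0}; ||N|| = 46; r(N) = 0. (N is nilpotent with N^4 = 0.)

On C^4, N is a strictly lower-triangular matrix with 46 on the subdiagonal and zeros elsewhere, so its characteristic polynomial is lambda^4 and every eigenvalue is 0: sigma(N) = {0}. For the operator norm, N e_i = 46e_{i+1} for i = 1, ..., 3 and N e_4 = 0, so the singular values of N are 46 (with multiplicity 3) and 0; hence ||N|| = 46. The spectral radius r(N) = max|lambda| = 0. Note ||N|| > r(N) — characteristic of non-normal nilpotent operators. Indeed N^4 = 0.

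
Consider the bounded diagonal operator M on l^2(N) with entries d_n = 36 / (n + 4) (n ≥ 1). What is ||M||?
||M|| = 36/5 (attained at n = 1)

For M diagonal, ||M|| = sup_n |d_n| = sup_n 36/(n + 4). This is positive and strictly decreasing in n, so the supremum is attained at n = 1: d_1 = 36/(1 + 4) = 36/5. Hence ||M|| = 36/5.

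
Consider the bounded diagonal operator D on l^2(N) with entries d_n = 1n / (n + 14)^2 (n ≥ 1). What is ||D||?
||D|| = 1/56 (attained at n = 14)

For D diagonal, ||D|| = sup_n |d_n|. Treat f(x) = 1x / (x + 14)^2 for real x > 0. By the quotient rule, f'(x) = 1(14 - x)/(x + 14)^3, which is positive for x < 14 and negative for x > 14. So f has a unique maximum at x = 14, and since 14 is a positive integer, the supremum over n ≥ 1 is attained at n = 14: d_14 = 1·14/(14 + 14)^2 = 1·14/784 = 1/56. Hence ||D|| = 1/56.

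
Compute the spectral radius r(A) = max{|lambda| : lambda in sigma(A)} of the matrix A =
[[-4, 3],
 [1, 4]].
r(A) = sqrt(76)/2 ≈ 4.3589

The eigenvalues of A are the roots of its characteristic polynomial. With M = A (coefficients from the trace and determinant):
  p(λ) = det(λ I - M) = λ^2 - 19.
For λ^2 - 19 the discriminant is 76. It is nonnegative but not a perfect square, so the roots are real and irrational: λ = ± sqrt(76)/2 ≈ 4.3589, -4.3589.
Thus the eigenvalues (to 4 decimals) are 4.3589 (modulus 4.3589); -4.3589 (modulus 4.3589). The spectral radius is the largest modulus: r(A) = sqrt(76)/2 ≈ 4.3589. (Cross-check: r(A) ≤ ||A||_2 ≈ 5.4721; equality holds whenever A is normal, though it can also hold for some non-normal A.)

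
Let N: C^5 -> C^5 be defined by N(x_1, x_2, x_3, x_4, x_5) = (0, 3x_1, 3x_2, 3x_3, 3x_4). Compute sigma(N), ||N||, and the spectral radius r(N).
sigma(N) = {0}; ||N|| = 3; r(N) = 0. (N is nilpotent with N^5 = 0.)

On C^5, N is a strictly lower-triangular matrix with 3 on the subdiagonal and zeros elsewhere, so its characteristic polynomial is lambda^5 and every eigenvalue is 0: sigma(N) = {0}. For the operator norm, N e_i = 3e_{i+1} for i = 1, ..., 4 and N e_5 = 0, so the singular values of N are 3 (with multiplicity 4) and 0; hence ||N|| = 3. The spectral radius r(N) = max|lambda| = 0. Note ||N|| > r(N) — characteristic of non-normal nilpotent operators. Indeed N^5 = 0.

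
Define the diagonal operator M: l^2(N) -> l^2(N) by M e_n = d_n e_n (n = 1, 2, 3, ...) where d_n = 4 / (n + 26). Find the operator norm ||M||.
||M|| = 4/27 (attained at n = 1)

For M diagonal, ||M|| = sup_n |d_n| = sup_n 4/(n + 26). This is positive and strictly decreasing in n, so the supremum is attained at n = 1: d_1 = 4/(1 + 26) = 4/27. Hence ||M|| = 4/27.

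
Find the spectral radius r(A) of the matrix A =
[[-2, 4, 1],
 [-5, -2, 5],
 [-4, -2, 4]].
r(A) ≈ 4.6913

The eigenvalues of A are the roots of its characteristic polynomial. With M = A (coefficients from the trace, the sum of principal 2x2 minors, and det A):
  p(λ) = det(λ I - M) = λ^3 + 22λ + 2.
No integer candidate from the rational root theorem (±divisors of 2) is a root, so the roots are irrational. The cubic discriminant is Δ = -42700 < 0, so there is one real root and a complex-conjugate pair. p(-1) = -21 and p(0) = 2 have opposite signs, so a root lies in (-1, 0); Newton's method refines it to λ ≈ -0.0909. Dividing out (λ - (-0.0909)) leaves approximately λ^2 - 0.0909λ + 22.0083. For λ^2 - 0.0909λ + 22.0083 the discriminant is -88.0248. It is negative, so the remaining roots are the complex-conjugate pair λ ≈ 0.0454 ± 4.6911i. Their product equals the constant term, so |λ|^2 ≈ 22.0083 and |λ| ≈ 4.6913.
Thus the eigenvalues (to 4 decimals) are -0.0909 (modulus 0.0909); 0.0454 ± 4.6911i (modulus 4.6913). The spectral radius is the largest modulus: r(A) ≈ 4.6913. (Cross-check: r(A) ≤ ||A||_2 ≈ 9.5298; equality holds whenever A is normal, though it can also hold for some non-normal A.)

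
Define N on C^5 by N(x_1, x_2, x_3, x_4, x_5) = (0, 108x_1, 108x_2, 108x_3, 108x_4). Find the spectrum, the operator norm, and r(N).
sigma(N) = {0}; ||N|| = 108; r(N) = 0. (N is nilpotent with N^5 = 0.)

On C^5, N is a strictly lower-triangular matrix with 108 on the subdiagonal and zeros elsewhere, so its characteristic polynomial is lambda^5 and every eigenvalue is 0: sigma(N) = {0}. For the operator norm, N e_i = 108e_{i+1} for i = 1, ..., 4 and N e_5 = 0, so the singular values of N are 108 (with multiplicity 4) and 0; hence ||N|| = 108. The spectral radius r(N) = max|lambda| = 0. Note ||N|| > r(N) — characteristic of non-normal nilpotent operators. Indeed N^5 = 0.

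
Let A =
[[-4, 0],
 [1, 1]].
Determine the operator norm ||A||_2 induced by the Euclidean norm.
||A||_2 = sqrt((18 + sqrt(260))/2) ≈ 4.1306 (= sqrt(largest eigenvalue of A^T A))

||A||_2 = sigma_max(A) = sqrt(lambda_max(A^T A)). Form the symmetric matrix M = A^T A =
[[17, 1],
 [1, 1]].
Its characteristic polynomial (trace, determinant of M give the coefficients) is
  p(λ) = det(λ I - M) = λ^2 - 18λ + 16.
For λ^2 - 18λ + 16 the discriminant is 260. It is nonnegative but not a perfect square, so the roots are real and irrational: λ = (18 ± sqrt(260))/2 ≈ 17.0623, 0.9377.
So the eigenvalues of A^T A are ≈ 0.9377, 17.0623 (all ≥ 0, as they must be for A^T A). The largest is λ_max = (18 + sqrt(260))/2 ≈ 17.0623, hence ||A||_2 = sqrt(λ_max) = sqrt((18 + sqrt(260))/2) ≈ 4.1306.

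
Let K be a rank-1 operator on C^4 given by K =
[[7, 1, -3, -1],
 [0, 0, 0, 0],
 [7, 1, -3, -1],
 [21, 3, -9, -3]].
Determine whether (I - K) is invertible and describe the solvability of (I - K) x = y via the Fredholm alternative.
(I - K) is singular (det(I - K) = 0, i.e. 1 ∈ sigma(K)). (I - K) x = y is solvable iff y ⊥ ker((I - K)^*) = span{(7, 1, -3, -1)}, i.e. iff 7y_1 + y_2 - 3y_3 - y_4 = 0. When solvable, the solutions are x = y + c·(1, 0, 1, 3), c arbitrary (ker(I - K) = span{(1, 0, 1, 3)}, dimension 1).

K has rank 1, so it is an outer product K = u v^T: every row of K is a multiple of one row vector. Reading off the entries, u = (1, 0, 1, 3) and v = (7, 1, -3, -1) (row i of K equals u_i·v^T). A rank-one matrix u v^T satisfies K u = u (v·u) and kills the (3)-dimensional subspace v^⊥, so its characteristic polynomial is lambda^3 (lambda - v·u) with v·u = tr K = 1. Hence the eigenvalues of I - K are 1 (multiplicity 3) and 1 - (1) = 0, so det(I - K) = 0. (Direct check: I - K =
[[-6, -1, 3, 1],
 [0, 1, 0, 0],
 [-7, -1, 4, 1],
 [-21, -3, 9, 4]]
has determinant 0.) So 1 is an eigenvalue of K and (I - K) is not invertible. The finite-dimensional Fredholm alternative says: either (I - K) is invertible, or ker(I - K) ≠ {0} and then range(I - K) = ker((I - K)^*)^⊥, with dim ker(I - K) = dim ker((I - K)^*). We are in the second case, so we need both kernels. Kernel of I - K: (I - K) u = u - u (v·u) = u - u = 0, so ker(I - K) = span{u} = span{(1, 0, 1, 3)} (it is exactly 1-dimensional because rank(I - K) = 3). Kernel of the adjoint: K is real, so (I - K)^* = I - K^T = I - v u^T, and (I - v u^T) v = v - v (u·v) = 0; hence ker((I - K)^*) = span{v} = span{(7, 1, -3, -1)}. Therefore (I - K) x = y is solvable iff <y, v> = 0, i.e. iff 7y_1 + y_2 - 3y_3 - y_4 = 0. When this holds, K y = u (v·y) = 0, so (I - K) y = y and x = y is a particular solution; the full solution set is the line x = y + c·u = y + c·(1, 0, 1, 3), c ∈ C.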